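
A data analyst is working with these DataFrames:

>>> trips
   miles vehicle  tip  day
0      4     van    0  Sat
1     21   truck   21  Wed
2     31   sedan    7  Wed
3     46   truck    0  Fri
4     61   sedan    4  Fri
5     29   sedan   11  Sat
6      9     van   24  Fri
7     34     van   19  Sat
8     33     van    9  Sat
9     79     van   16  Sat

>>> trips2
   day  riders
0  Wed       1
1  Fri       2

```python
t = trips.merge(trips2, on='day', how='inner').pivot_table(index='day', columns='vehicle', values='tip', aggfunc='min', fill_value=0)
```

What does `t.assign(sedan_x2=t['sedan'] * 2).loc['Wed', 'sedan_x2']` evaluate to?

14

merge on 'day' (how='inner') → 5 rows:
   miles vehicle  tip  day  riders
0     21   truck   21  Wed       1
1     31   sedan    7  Wed       1
2     46   truck    0  Fri       2
3     61   sedan    4  Fri       2
4      9     van   24  Fri       2
pivot: rows=day, cols=vehicle, min(tip):
vehicle  sedan  truck  van
day                       
Fri          4      0   24
Wed          7     21    0
add column sedan_x2 = t['sedan'] * 2:
vehicle  sedan  truck  van  sedan_x2
day                                 
Fri          4      0   24         8
Wed          7     21    0        14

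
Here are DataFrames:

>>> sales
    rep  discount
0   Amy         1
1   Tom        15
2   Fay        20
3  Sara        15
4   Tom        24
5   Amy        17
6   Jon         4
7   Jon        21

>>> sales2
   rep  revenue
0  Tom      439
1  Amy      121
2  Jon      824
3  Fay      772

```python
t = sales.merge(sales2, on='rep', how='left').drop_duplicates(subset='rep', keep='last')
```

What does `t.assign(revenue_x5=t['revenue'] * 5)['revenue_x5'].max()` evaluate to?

merge on 'rep' (how='left') → 8 rows:
    rep  discount  revenue
0   Amy         1    121.0
1   Tom        15    439.0
2   Fay        20    772.0
3  Sara        15      NaN
4   Tom        24    439.0
5   Amy        17    121.0
6   Jon         4    824.0
7   Jon        21    824.0
drop duplicate rep (keep=last):
    rep  discount  revenue
2   Fay        20    772.0
3  Sara        15      NaN
4   Tom        24    439.0
5   Amy        17    121.0
7   Jon        21    824.0
add column revenue_x5 = t['revenue'] * 5:
    rep  discount  revenue  revenue_x5
2   Fay        20    772.0      3860.0
3  Sara        15      NaN         NaN
4   Tom        24    439.0      2195.0
5   Amy        17    121.0       605.0
7   Jon        21    824.0      4120.0
Reading off the max of column 'revenue_x5', we get 4120.0.

4120.0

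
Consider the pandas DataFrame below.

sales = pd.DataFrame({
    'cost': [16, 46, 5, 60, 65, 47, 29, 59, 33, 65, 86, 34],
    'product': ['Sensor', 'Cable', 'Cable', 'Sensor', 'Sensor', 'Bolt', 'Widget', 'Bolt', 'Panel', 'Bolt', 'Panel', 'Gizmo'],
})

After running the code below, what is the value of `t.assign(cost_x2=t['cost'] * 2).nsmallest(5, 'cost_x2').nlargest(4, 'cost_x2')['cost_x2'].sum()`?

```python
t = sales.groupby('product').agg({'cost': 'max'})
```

420

group by product, max of cost:
         cost
product      
Bolt       65
Cable      46
Gizmo      34
Panel      86
Sensor     65
Widget     29
add column cost_x2 = t['cost'] * 2:
         cost  cost_x2
product               
Bolt       65      130
Cable      46       92
Gizmo      34       68
Panel      86      172
Sensor     65      130
Widget     29       58
take 5 rows with smallest cost_x2:
         cost  cost_x2
product               
Widget     29       58
Gizmo      34       68
Cable      46       92
Bolt       65      130
Sensor     65      130
take 4 rows with largest cost_x2:
         cost  cost_x2
product               
Bolt       65      130
Sensor     65      130
Cable      46       92
Gizmo      34       68
sum of column 'cost_x2' → 420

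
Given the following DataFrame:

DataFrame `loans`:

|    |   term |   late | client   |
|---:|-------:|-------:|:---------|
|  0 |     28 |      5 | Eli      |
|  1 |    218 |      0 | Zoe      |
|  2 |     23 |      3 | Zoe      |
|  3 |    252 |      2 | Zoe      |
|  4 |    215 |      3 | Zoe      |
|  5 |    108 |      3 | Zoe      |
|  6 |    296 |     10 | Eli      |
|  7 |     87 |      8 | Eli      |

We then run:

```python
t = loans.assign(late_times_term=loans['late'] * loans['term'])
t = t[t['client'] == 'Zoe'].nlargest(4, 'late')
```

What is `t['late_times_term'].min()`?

69

add column late_times_term = loans['late'] * loans['term']:
   term  late client  late_times_term
0    28     5    Eli              140
1   218     0    Zoe                0
2    23     3    Zoe               69
3   252     2    Zoe              504
4   215     3    Zoe              645
5   108     3    Zoe              324
6   296    10    Eli             2960
7    87     8    Eli              696
filter rows where client == 'Zoe':
   term  late client  late_times_term
1   218     0    Zoe                0
2    23     3    Zoe               69
3   252     2    Zoe              504
4   215     3    Zoe              645
5   108     3    Zoe              324
take 4 rows with largest late:
   term  late client  late_times_term
2    23     3    Zoe               69
4   215     3    Zoe              645
5   108     3    Zoe              324
3   252     2    Zoe              504
Reading off the min of column 'late_times_term', we get 69.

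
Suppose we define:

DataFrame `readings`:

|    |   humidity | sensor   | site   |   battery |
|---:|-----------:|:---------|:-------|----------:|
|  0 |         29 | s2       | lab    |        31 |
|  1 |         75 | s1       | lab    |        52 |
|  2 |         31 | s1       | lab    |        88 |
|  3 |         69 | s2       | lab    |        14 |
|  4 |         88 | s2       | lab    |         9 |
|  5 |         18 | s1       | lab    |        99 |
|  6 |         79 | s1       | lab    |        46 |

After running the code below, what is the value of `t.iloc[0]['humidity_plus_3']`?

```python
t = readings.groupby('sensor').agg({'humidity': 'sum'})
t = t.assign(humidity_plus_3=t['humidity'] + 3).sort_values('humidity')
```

group by sensor, sum of humidity:
        humidity
sensor          
s1           203
s2           186
add column humidity_plus_3 = t['humidity'] + 3:
        humidity  humidity_plus_3
sensor                           
s1           203              206
s2           186              189
sort by humidity:
        humidity  humidity_plus_3
sensor                           
s2           186              189
s1           203              206

189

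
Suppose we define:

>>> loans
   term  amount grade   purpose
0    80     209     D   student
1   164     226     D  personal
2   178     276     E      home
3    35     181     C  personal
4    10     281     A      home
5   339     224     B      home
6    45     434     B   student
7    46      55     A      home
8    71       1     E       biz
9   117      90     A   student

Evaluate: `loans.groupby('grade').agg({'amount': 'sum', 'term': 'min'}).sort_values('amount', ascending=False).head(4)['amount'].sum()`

1796

group by grade: sum(amount), min(term):
       amount  term
grade              
A         426    10
B         658    45
C         181    35
D         435    80
E         277    71
sort by amount descending:
       amount  term
grade              
B         658    45
D         435    80
A         426    10
E         277    71
C         181    35
take first 4 rows:
       amount  term
grade              
B         658    45
D         435    80
A         426    10
E         277    71
The sum of column 'amount' is 1796.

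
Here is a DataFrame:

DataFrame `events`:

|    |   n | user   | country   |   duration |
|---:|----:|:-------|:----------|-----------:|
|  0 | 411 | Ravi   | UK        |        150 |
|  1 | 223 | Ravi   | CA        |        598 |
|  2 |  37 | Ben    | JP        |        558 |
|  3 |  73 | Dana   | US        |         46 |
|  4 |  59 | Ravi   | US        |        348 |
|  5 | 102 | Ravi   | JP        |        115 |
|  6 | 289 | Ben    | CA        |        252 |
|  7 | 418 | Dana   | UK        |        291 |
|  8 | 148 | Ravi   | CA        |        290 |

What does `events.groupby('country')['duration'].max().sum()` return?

1795

group by country, max of duration:
country
CA    598
JP    558
UK    291
US    348
Name: duration, dtype: int64
Finally, sum of the resulting series = 1795.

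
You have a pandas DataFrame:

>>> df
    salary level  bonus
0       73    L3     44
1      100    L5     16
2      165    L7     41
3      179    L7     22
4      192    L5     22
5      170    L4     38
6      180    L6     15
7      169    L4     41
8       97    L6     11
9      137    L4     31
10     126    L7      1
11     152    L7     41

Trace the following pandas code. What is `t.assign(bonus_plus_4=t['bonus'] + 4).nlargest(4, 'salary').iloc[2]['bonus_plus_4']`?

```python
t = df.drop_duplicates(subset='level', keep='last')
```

35

drop duplicate level (keep=last):
    salary level  bonus
0       73    L3     44
4      192    L5     22
8       97    L6     11
9      137    L4     31
11     152    L7     41
add column bonus_plus_4 = t['bonus'] + 4:
    salary level  bonus  bonus_plus_4
0       73    L3     44            48
4      192    L5     22            26
8       97    L6     11            15
9      137    L4     31            35
11     152    L7     41            45
take 4 rows with largest salary:
    salary level  bonus  bonus_plus_4
4      192    L5     22            26
11     152    L7     41            45
9      137    L4     31            35
8       97    L6     11            15
Then the value at position 2, column 'bonus_plus_4': 35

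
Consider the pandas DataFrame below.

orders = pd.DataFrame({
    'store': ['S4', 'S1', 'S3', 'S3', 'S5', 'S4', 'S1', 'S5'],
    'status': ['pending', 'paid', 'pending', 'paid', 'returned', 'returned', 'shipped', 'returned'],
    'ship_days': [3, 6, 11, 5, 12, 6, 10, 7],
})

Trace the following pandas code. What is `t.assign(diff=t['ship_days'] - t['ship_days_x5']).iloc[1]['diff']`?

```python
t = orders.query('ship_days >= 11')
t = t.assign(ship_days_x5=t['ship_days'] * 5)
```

filter rows where ship_days >= 11:
  store    status  ship_days
2    S3   pending         11
4    S5  returned         12
add column ship_days_x5 = t['ship_days'] * 5:
  store    status  ship_days  ship_days_x5
2    S3   pending         11            55
4    S5  returned         12            60
add column diff = t['ship_days'] - t['ship_days_x5']:
  store    status  ship_days  ship_days_x5  diff
2    S3   pending         11            55   -44
4    S5  returned         12            60   -48
Then the value at position 1, column 'diff': -48

-48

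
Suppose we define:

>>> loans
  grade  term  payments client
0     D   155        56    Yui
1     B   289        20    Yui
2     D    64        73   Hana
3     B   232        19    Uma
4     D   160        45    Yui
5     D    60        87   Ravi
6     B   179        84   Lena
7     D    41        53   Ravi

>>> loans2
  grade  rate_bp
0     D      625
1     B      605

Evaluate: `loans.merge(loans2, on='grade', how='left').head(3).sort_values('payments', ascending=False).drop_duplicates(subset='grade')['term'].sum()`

merge on 'grade' (how='left') → 8 rows:
  grade  term  payments client  rate_bp
0     D   155        56    Yui      625
1     B   289        20    Yui      605
2     D    64        73   Hana      625
3     B   232        19    Uma      605
4     D   160        45    Yui      625
5     D    60        87   Ravi      625
6     B   179        84   Lena      605
7     D    41        53   Ravi      625
take first 3 rows:
  grade  term  payments client  rate_bp
0     D   155        56    Yui      625
1     B   289        20    Yui      605
2     D    64        73   Hana      625
sort by payments descending:
  grade  term  payments client  rate_bp
2     D    64        73   Hana      625
0     D   155        56    Yui      625
1     B   289        20    Yui      605
drop duplicate grade (keep=first):
  grade  term  payments client  rate_bp
2     D    64        73   Hana      625
1     B   289        20    Yui      605
Taking the sum of column 'term' gives 353.

353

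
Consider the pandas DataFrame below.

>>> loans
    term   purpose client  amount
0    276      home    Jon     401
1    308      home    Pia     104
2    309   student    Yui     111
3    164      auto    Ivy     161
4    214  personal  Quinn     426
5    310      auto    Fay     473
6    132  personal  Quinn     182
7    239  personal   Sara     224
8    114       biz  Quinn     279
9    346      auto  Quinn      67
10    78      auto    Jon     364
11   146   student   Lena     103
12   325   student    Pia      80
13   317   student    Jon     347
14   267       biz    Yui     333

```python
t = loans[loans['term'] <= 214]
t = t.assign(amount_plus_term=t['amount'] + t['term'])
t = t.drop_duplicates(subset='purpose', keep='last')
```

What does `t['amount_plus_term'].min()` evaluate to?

filter rows where term <= 214:
    term   purpose client  amount
3    164      auto    Ivy     161
4    214  personal  Quinn     426
6    132  personal  Quinn     182
8    114       biz  Quinn     279
10    78      auto    Jon     364
11   146   student   Lena     103
add column amount_plus_term = t['amount'] + t['term']:
    term   purpose client  amount  amount_plus_term
3    164      auto    Ivy     161               325
4    214  personal  Quinn     426               640
6    132  personal  Quinn     182               314
8    114       biz  Quinn     279               393
10    78      auto    Jon     364               442
11   146   student   Lena     103               249
drop duplicate purpose (keep=last):
    term   purpose client  amount  amount_plus_term
6    132  personal  Quinn     182               314
8    114       biz  Quinn     279               393
10    78      auto    Jon     364               442
11   146   student   Lena     103               249
min of column 'amount_plus_term' → 249

249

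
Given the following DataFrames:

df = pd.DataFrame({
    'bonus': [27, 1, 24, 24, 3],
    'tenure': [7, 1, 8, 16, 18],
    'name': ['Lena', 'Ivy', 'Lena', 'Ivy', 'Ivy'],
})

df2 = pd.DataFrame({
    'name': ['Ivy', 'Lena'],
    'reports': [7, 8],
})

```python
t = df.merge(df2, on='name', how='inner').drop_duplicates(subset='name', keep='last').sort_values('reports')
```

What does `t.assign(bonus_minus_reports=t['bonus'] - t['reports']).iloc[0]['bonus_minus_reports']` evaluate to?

merge on 'name' (how='inner') → 5 rows:
   bonus  tenure  name  reports
0     27       7  Lena        8
1      1       1   Ivy        7
2     24       8  Lena        8
3     24      16   Ivy        7
4      3      18   Ivy        7
drop duplicate name (keep=last):
   bonus  tenure  name  reports
2     24       8  Lena        8
4      3      18   Ivy        7
sort by reports:
   bonus  tenure  name  reports
4      3      18   Ivy        7
2     24       8  Lena        8
add column bonus_minus_reports = t['bonus'] - t['reports']:
   bonus  tenure  name  reports  bonus_minus_reports
4      3      18   Ivy        7                   -4
2     24       8  Lena        8                   16
So iloc[0]['bonus_minus_reports'] = -4.

-4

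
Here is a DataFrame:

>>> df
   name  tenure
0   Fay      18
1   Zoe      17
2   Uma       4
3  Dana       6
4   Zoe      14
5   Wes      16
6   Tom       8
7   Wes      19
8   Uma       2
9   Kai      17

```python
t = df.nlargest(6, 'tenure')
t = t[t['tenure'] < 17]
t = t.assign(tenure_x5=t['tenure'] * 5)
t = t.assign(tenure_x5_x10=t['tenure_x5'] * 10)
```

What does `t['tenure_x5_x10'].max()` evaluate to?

800

take 6 rows with largest tenure:
  name  tenure
7  Wes      19
0  Fay      18
1  Zoe      17
9  Kai      17
5  Wes      16
4  Zoe      14
filter rows where tenure < 17:
  name  tenure
5  Wes      16
4  Zoe      14
add column tenure_x5 = t['tenure'] * 5:
  name  tenure  tenure_x5
5  Wes      16         80
4  Zoe      14         70
add column tenure_x5_x10 = t['tenure_x5'] * 10:
  name  tenure  tenure_x5  tenure_x5_x10
5  Wes      16         80            800
4  Zoe      14         70            700
Finally, max of column 'tenure_x5_x10' = 800.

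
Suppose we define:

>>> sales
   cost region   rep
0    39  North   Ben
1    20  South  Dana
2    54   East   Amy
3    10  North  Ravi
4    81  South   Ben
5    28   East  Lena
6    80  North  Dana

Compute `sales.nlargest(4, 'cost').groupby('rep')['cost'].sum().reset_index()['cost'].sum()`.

take 4 rows with largest cost:
   cost region   rep
4    81  South   Ben
6    80  North  Dana
2    54   East   Amy
0    39  North   Ben
group by rep, sum of cost:
rep
Amy      54
Ben     120
Dana     80
Name: cost, dtype: int64
reset_index():
    rep  cost
0   Amy    54
1   Ben   120
2  Dana    80

254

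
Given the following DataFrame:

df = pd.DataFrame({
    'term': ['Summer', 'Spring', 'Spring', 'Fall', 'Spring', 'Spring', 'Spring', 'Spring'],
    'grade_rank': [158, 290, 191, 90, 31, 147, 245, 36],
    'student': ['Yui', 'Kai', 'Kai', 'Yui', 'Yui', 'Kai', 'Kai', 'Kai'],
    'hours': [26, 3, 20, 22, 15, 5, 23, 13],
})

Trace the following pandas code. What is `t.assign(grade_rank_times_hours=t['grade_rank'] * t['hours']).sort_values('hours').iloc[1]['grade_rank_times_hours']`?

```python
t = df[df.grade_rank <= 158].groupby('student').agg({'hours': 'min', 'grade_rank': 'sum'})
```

4185

filter rows where grade_rank <= 158:
     term  grade_rank student  hours
0  Summer         158     Yui     26
3    Fall          90     Yui     22
4  Spring          31     Yui     15
5  Spring         147     Kai      5
7  Spring          36     Kai     13
group by student: min(hours), sum(grade_rank):
         hours  grade_rank
student                   
Kai          5         183
Yui         15         279
add column grade_rank_times_hours = t['grade_rank'] * t['hours']:
         hours  grade_rank  grade_rank_times_hours
student                                           
Kai          5         183                     915
Yui         15         279                    4185
sort by hours:
         hours  grade_rank  grade_rank_times_hours
student                                           
Kai          5         183                     915
Yui         15         279                    4185
The value at position 1, column 'grade_rank_times_hours' is 4185.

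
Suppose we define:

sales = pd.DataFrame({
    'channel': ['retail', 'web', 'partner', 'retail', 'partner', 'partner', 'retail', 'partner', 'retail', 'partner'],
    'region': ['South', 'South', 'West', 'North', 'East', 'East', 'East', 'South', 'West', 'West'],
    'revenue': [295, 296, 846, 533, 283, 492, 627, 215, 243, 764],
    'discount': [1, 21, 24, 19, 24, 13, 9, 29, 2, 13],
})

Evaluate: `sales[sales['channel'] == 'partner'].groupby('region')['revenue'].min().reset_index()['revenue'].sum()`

1262

filter rows where channel == 'partner':
   channel region  revenue  discount
2  partner   West      846        24
4  partner   East      283        24
5  partner   East      492        13
7  partner  South      215        29
9  partner   West      764        13
group by region, min of revenue:
region
East     283
South    215
West     764
Name: revenue, dtype: int64
reset_index():
  region  revenue
0   East      283
1  South      215
2   West      764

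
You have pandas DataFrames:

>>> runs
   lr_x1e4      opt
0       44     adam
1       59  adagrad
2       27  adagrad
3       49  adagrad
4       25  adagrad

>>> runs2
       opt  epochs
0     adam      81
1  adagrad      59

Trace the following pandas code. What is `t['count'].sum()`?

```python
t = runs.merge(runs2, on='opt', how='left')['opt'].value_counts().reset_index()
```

5

merge on 'opt' (how='left') → 5 rows:
   lr_x1e4      opt  epochs
0       44     adam      81
1       59  adagrad      59
2       27  adagrad      59
3       49  adagrad      59
4       25  adagrad      59
value_counts of opt:
opt
adagrad    4
adam       1
Name: count, dtype: int64
reset_index():
       opt  count
0  adagrad      4
1     adam      1
Then the sum of column 'count': 5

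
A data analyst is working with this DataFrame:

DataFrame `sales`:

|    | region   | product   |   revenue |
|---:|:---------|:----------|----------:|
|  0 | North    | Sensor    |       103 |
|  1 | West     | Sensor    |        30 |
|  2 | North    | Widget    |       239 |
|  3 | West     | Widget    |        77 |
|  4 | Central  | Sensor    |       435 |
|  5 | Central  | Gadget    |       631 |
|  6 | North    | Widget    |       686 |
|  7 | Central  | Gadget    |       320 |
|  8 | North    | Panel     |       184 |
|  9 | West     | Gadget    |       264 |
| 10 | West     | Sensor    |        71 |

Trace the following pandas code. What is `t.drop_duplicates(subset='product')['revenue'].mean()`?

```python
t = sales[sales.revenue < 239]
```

121.333333333

filter rows where revenue < 239:
   region product  revenue
0   North  Sensor      103
1    West  Sensor       30
3    West  Widget       77
8   North   Panel      184
10   West  Sensor       71
drop duplicate product (keep=first):
  region product  revenue
0  North  Sensor      103
3   West  Widget       77
8  North   Panel      184
Reading off the mean of column 'revenue', we get 121.333333333.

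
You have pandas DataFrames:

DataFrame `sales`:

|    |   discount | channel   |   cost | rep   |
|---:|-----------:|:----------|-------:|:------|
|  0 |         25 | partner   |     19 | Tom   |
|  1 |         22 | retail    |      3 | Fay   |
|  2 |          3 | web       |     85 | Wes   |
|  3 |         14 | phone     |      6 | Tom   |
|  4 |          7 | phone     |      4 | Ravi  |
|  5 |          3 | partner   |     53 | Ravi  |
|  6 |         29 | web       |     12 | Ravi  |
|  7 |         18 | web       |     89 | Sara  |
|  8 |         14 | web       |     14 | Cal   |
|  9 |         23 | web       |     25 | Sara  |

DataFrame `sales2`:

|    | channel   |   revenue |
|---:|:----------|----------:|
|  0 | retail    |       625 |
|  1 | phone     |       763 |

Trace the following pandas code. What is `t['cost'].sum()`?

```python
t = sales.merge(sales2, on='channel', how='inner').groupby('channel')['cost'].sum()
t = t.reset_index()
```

13

merge on 'channel' (how='inner') → 3 rows:
   discount channel  cost   rep  revenue
0        22  retail     3   Fay      625
1        14   phone     6   Tom      763
2         7   phone     4  Ravi      763
group by channel, sum of cost:
channel
phone     10
retail     3
Name: cost, dtype: int64
reset_index():
  channel  cost
0   phone    10
1  retail     3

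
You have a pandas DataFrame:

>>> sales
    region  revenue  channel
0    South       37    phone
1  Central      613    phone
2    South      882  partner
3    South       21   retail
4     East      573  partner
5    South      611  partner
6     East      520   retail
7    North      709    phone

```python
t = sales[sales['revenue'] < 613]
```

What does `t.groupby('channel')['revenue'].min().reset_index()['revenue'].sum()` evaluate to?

631

filter rows where revenue < 613:
  region  revenue  channel
0  South       37    phone
3  South       21   retail
4   East      573  partner
5  South      611  partner
6   East      520   retail
group by channel, min of revenue:
channel
partner    573
phone       37
retail      21
Name: revenue, dtype: int64
reset_index():
   channel  revenue
0  partner      573
1    phone       37
2   retail       21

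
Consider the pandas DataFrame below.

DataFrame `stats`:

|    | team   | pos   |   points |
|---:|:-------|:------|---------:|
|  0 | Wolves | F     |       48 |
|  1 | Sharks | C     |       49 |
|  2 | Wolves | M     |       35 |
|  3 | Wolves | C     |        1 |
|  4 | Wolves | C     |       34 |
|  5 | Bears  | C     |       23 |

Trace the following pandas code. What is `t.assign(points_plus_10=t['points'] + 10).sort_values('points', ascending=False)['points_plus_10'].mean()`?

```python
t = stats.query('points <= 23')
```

22.0

filter rows where points <= 23:
     team pos  points
3  Wolves   C       1
5   Bears   C      23
add column points_plus_10 = t['points'] + 10:
     team pos  points  points_plus_10
3  Wolves   C       1              11
5   Bears   C      23              33
sort by points descending:
     team pos  points  points_plus_10
5   Bears   C      23              33
3  Wolves   C       1              11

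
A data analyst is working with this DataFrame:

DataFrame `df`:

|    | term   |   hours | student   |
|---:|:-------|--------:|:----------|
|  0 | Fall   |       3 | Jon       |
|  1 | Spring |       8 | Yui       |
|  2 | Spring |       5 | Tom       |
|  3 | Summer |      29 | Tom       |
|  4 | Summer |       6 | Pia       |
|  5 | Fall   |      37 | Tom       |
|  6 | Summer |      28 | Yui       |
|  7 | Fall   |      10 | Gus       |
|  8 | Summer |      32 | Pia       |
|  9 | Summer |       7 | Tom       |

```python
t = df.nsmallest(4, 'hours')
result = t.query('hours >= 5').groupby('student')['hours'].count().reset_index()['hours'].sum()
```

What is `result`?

3

take 4 rows with smallest hours:
     term  hours student
0    Fall      3     Jon
2  Spring      5     Tom
4  Summer      6     Pia
9  Summer      7     Tom
filter rows where hours >= 5:
     term  hours student
2  Spring      5     Tom
4  Summer      6     Pia
9  Summer      7     Tom
group by student, count of hours:
student
Pia    1
Tom    2
Name: hours, dtype: int64
reset_index():
  student  hours
0     Pia      1
1     Tom      2
The sum of column 'hours' is 3.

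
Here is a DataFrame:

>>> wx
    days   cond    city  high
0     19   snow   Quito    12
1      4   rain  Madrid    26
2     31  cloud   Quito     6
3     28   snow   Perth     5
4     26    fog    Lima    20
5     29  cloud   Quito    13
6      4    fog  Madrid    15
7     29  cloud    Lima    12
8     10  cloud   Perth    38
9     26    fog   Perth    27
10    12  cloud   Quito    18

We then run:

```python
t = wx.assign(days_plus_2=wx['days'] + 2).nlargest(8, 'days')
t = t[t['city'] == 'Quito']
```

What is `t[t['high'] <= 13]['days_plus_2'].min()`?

21

add column days_plus_2 = wx['days'] + 2:
    days   cond    city  high  days_plus_2
0     19   snow   Quito    12           21
1      4   rain  Madrid    26            6
2     31  cloud   Quito     6           33
3     28   snow   Perth     5           30
4     26    fog    Lima    20           28
5     29  cloud   Quito    13           31
6      4    fog  Madrid    15            6
7     29  cloud    Lima    12           31
8     10  cloud   Perth    38           12
9     26    fog   Perth    27           28
10    12  cloud   Quito    18           14
take 8 rows with largest days:
    days   cond   city  high  days_plus_2
2     31  cloud  Quito     6           33
5     29  cloud  Quito    13           31
7     29  cloud   Lima    12           31
3     28   snow  Perth     5           30
4     26    fog   Lima    20           28
9     26    fog  Perth    27           28
0     19   snow  Quito    12           21
10    12  cloud  Quito    18           14
filter rows where city == 'Quito':
    days   cond   city  high  days_plus_2
2     31  cloud  Quito     6           33
5     29  cloud  Quito    13           31
0     19   snow  Quito    12           21
10    12  cloud  Quito    18           14
filter rows where high <= 13:
   days   cond   city  high  days_plus_2
2    31  cloud  Quito     6           33
5    29  cloud  Quito    13           31
0    19   snow  Quito    12           21
Hence 21.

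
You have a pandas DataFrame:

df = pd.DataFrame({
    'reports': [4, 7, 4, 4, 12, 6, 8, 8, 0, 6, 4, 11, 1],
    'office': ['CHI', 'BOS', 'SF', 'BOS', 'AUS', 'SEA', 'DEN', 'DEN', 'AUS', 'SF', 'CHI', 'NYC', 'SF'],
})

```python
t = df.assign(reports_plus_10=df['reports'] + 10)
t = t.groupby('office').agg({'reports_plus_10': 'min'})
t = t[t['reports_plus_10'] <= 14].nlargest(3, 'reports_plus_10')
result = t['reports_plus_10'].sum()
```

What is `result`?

39

add column reports_plus_10 = df['reports'] + 10:
    reports office  reports_plus_10
0         4    CHI               14
1         7    BOS               17
2         4     SF               14
3         4    BOS               14
4        12    AUS               22
5         6    SEA               16
6         8    DEN               18
7         8    DEN               18
8         0    AUS               10
9         6     SF               16
10        4    CHI               14
11       11    NYC               21
12        1     SF               11
group by office, min of reports_plus_10:
        reports_plus_10
office                 
AUS                  10
BOS                  14
CHI                  14
DEN                  18
NYC                  21
SEA                  16
SF                   11
filter rows where reports_plus_10 <= 14:
        reports_plus_10
office                 
AUS                  10
BOS                  14
CHI                  14
SF                   11
take 3 rows with largest reports_plus_10:
        reports_plus_10
office                 
BOS                  14
CHI                  14
SF                   11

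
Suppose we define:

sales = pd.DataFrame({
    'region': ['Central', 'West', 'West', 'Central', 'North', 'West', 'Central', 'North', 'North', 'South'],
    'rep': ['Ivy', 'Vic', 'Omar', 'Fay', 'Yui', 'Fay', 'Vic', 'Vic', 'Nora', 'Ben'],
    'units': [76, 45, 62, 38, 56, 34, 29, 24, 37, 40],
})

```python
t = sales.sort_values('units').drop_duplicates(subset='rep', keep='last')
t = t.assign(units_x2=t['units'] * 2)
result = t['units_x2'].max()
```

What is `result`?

sort by units:
    region   rep  units
7    North   Vic     24
6  Central   Vic     29
5     West   Fay     34
8    North  Nora     37
3  Central   Fay     38
9    South   Ben     40
1     West   Vic     45
4    North   Yui     56
2     West  Omar     62
0  Central   Ivy     76
drop duplicate rep (keep=last):
    region   rep  units
8    North  Nora     37
3  Central   Fay     38
9    South   Ben     40
1     West   Vic     45
4    North   Yui     56
2     West  Omar     62
0  Central   Ivy     76
add column units_x2 = t['units'] * 2:
    region   rep  units  units_x2
8    North  Nora     37        74
3  Central   Fay     38        76
9    South   Ben     40        80
1     West   Vic     45        90
4    North   Yui     56       112
2     West  Omar     62       124
0  Central   Ivy     76       152

152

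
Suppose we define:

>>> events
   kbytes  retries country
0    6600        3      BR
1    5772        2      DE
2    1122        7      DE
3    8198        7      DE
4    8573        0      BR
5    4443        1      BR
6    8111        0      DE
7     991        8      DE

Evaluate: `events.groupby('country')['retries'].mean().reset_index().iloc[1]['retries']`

4.8

group by country, mean of retries:
country
BR    1.333333
DE    4.800000
Name: retries, dtype: float64
reset_index():
  country   retries
0      BR  1.333333
1      DE  4.800000
Taking the value at position 1, column 'retries' gives 4.8.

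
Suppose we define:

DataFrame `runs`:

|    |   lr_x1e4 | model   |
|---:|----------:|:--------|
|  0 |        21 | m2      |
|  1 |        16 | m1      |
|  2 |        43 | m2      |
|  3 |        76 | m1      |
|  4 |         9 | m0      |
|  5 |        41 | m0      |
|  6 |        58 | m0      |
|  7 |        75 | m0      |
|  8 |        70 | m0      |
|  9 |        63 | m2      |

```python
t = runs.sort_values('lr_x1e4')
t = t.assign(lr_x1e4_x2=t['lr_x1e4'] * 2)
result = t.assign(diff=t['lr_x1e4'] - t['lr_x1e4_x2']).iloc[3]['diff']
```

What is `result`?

-41

sort by lr_x1e4:
   lr_x1e4 model
4        9    m0
1       16    m1
0       21    m2
5       41    m0
2       43    m2
6       58    m0
9       63    m2
8       70    m0
7       75    m0
3       76    m1
add column lr_x1e4_x2 = t['lr_x1e4'] * 2:
   lr_x1e4 model  lr_x1e4_x2
4        9    m0          18
1       16    m1          32
0       21    m2          42
5       41    m0          82
2       43    m2          86
6       58    m0         116
9       63    m2         126
8       70    m0         140
7       75    m0         150
3       76    m1         152
add column diff = t['lr_x1e4'] - t['lr_x1e4_x2']:
   lr_x1e4 model  lr_x1e4_x2  diff
4        9    m0          18    -9
1       16    m1          32   -16
0       21    m2          42   -21
5       41    m0          82   -41
2       43    m2          86   -43
6       58    m0         116   -58
9       63    m2         126   -63
8       70    m0         140   -70
7       75    m0         150   -75
3       76    m1         152   -76
So iloc[3]['diff'] = -41.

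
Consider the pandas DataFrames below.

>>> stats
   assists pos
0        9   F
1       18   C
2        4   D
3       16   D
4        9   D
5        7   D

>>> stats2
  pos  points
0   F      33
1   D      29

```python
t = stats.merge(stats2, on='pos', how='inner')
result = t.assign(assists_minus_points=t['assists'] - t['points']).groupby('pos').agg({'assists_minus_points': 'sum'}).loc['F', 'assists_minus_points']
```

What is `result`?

merge on 'pos' (how='inner') → 5 rows:
   assists pos  points
0        9   F      33
1        4   D      29
2       16   D      29
3        9   D      29
4        7   D      29
add column assists_minus_points = t['assists'] - t['points']:
   assists pos  points  assists_minus_points
0        9   F      33                   -24
1        4   D      29                   -25
2       16   D      29                   -13
3        9   D      29                   -20
4        7   D      29                   -22
group by pos, sum of assists_minus_points:
     assists_minus_points
pos                      
D                     -80
F                     -24
Hence -24.

-24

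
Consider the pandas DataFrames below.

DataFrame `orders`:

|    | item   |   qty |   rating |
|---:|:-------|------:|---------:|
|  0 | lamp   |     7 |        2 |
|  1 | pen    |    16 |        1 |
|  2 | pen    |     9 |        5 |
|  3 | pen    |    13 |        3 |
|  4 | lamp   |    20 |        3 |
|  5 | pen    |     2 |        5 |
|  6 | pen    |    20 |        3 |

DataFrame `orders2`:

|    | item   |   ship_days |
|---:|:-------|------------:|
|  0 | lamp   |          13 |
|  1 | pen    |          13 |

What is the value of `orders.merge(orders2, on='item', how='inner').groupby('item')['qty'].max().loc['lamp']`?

20

merge on 'item' (how='inner') → 7 rows:
   item  qty  rating  ship_days
0  lamp    7       2         13
1   pen   16       1         13
2   pen    9       5         13
3   pen   13       3         13
4  lamp   20       3         13
5   pen    2       5         13
6   pen   20       3         13
group by item, max of qty:
item
lamp    20
pen     20
Name: qty, dtype: int64
Taking the value at index 'lamp' gives 20.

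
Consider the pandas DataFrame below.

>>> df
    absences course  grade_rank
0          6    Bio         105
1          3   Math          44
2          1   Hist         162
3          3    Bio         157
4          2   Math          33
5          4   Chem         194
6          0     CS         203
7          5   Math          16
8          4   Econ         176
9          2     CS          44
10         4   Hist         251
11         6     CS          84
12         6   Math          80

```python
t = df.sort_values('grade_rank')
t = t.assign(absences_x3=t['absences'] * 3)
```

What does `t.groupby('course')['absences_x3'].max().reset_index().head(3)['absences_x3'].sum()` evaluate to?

sort by grade_rank:
    absences course  grade_rank
7          5   Math          16
4          2   Math          33
1          3   Math          44
9          2     CS          44
12         6   Math          80
11         6     CS          84
0          6    Bio         105
3          3    Bio         157
2          1   Hist         162
8          4   Econ         176
5          4   Chem         194
6          0     CS         203
10         4   Hist         251
add column absences_x3 = t['absences'] * 3:
    absences course  grade_rank  absences_x3
7          5   Math          16           15
4          2   Math          33            6
1          3   Math          44            9
9          2     CS          44            6
12         6   Math          80           18
11         6     CS          84           18
0          6    Bio         105           18
3          3    Bio         157            9
2          1   Hist         162            3
8          4   Econ         176           12
5          4   Chem         194           12
6          0     CS         203            0
10         4   Hist         251           12
group by course, max of absences_x3:
course
Bio     18
CS      18
Chem    12
Econ    12
Hist    12
Math    18
Name: absences_x3, dtype: int64
reset_index():
  course  absences_x3
0    Bio           18
1     CS           18
2   Chem           12
3   Econ           12
4   Hist           12
5   Math           18
take first 3 rows:
  course  absences_x3
0    Bio           18
1     CS           18
2   Chem           12
Hence 48.

48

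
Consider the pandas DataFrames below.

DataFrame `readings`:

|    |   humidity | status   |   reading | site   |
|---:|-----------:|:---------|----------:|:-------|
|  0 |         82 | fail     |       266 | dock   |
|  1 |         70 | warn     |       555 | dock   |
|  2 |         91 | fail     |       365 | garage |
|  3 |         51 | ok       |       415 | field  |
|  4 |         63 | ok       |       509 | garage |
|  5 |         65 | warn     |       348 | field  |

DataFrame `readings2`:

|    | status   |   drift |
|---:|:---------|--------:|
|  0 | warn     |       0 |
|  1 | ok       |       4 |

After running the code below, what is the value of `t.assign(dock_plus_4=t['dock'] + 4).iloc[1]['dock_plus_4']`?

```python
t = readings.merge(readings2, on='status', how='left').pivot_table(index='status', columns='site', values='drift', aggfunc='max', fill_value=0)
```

merge on 'status' (how='left') → 6 rows:
   humidity status  reading    site  drift
0        82   fail      266    dock    NaN
1        70   warn      555    dock    0.0
2        91   fail      365  garage    NaN
3        51     ok      415   field    4.0
4        63     ok      509  garage    4.0
5        65   warn      348   field    0.0
pivot: rows=status, cols=site, max(drift):
site    dock  field  garage
status                     
ok       0.0    4.0     4.0
warn     0.0    0.0     0.0
add column dock_plus_4 = t['dock'] + 4:
site    dock  field  garage  dock_plus_4
status                                  
ok       0.0    4.0     4.0          4.0
warn     0.0    0.0     0.0          4.0

4.0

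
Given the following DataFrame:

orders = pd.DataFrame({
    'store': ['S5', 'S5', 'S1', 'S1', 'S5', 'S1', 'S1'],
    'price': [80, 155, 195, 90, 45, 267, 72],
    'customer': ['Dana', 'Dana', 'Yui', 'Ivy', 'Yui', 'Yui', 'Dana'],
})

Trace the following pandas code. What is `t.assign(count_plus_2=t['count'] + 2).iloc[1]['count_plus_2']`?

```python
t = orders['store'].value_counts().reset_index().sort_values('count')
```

value_counts of store:
store
S1    4
S5    3
Name: count, dtype: int64
reset_index():
  store  count
0    S1      4
1    S5      3
sort by count:
  store  count
1    S5      3
0    S1      4
add column count_plus_2 = t['count'] + 2:
  store  count  count_plus_2
1    S5      3             5
0    S1      4             6

6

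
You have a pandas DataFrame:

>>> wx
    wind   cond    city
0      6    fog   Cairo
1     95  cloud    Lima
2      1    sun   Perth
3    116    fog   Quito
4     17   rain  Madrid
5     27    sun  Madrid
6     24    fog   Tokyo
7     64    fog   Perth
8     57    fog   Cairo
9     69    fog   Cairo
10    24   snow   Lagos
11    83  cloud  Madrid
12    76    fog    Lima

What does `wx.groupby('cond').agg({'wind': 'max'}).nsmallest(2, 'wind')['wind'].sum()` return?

41

group by cond, max of wind:
       wind
cond       
cloud    95
fog     116
rain     17
snow     24
sun      27
take 2 rows with smallest wind:
      wind
cond      
rain    17
snow    24
The sum of column 'wind' is 41.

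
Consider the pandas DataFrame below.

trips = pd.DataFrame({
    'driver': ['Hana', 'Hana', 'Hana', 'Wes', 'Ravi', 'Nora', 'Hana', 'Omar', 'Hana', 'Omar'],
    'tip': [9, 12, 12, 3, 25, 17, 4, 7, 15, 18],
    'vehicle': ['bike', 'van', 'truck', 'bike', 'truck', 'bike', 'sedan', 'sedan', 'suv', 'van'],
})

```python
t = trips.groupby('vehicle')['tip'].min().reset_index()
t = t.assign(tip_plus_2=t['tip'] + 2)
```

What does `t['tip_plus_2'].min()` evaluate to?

group by vehicle, min of tip:
vehicle
bike      3
sedan     4
suv      15
truck    12
van      12
Name: tip, dtype: int64
reset_index():
  vehicle  tip
0    bike    3
1   sedan    4
2     suv   15
3   truck   12
4     van   12
add column tip_plus_2 = t['tip'] + 2:
  vehicle  tip  tip_plus_2
0    bike    3           5
1   sedan    4           6
2     suv   15          17
3   truck   12          14
4     van   12          14

5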